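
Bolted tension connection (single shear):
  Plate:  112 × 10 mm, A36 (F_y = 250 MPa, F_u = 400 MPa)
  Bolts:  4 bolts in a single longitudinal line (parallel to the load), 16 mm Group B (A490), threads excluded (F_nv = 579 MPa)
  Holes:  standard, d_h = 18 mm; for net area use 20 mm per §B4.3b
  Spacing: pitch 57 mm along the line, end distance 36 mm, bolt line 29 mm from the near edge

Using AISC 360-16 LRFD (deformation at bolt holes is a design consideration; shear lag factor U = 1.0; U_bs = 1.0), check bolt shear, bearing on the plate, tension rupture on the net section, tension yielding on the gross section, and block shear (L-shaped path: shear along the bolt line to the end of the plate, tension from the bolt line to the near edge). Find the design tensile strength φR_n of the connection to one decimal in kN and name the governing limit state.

252.0 kN (gross-section yield governs)

Bolt shear: A_b = π(16)²/4 = 201.06 mm². φR_n = 0.75 × 579 × 201.06 × 4 × 1 = 349.2 kN.
Bearing (10 mm plate, F_u = 400 MPa): end bolts L_c = 36 − 18/2 = 27, R_n = min(1.2×27×10×400, 2.4×16×10×400) = 129.6 kN/bolt; interior L_c = 57 − 18 = 39, R_n = 153.6 kN/bolt. φR_n = 0.75 × (1×129.6 + 3×153.6) = 442.8 kN.
Tension rupture (net): A_n = (112 − 1×20)×10 = 920 mm² (U = 1.0, A_e = A_n). φR_n = 0.75 × 400 × 920 = 276.0 kN.
Tension yield (gross): A_g = 112×10 = 1120 mm². φR_n = 0.90 × 250 × 1120 = 252.0 kN.
Block shear: shear path 1×[36+3×57] = 1×207 mm, A_gv = 2070, A_nv = 1×(207 − 3.5×20)×10 = 1370 mm²; tension to near edge: (29 − 0.5×20)×10 = 190 mm². R_n = min(0.6×400×1370, 0.6×250×2070) + 1.0×400×190 = min(328.8, 310.5) + 76 = 386.5 kN. φR_n = 0.75 × 386.5 = 289.9 kN.
Governing: min(349.2, 442.8, 276.0, 252.0, 289.9) = 252.0 kN → gross-section yield.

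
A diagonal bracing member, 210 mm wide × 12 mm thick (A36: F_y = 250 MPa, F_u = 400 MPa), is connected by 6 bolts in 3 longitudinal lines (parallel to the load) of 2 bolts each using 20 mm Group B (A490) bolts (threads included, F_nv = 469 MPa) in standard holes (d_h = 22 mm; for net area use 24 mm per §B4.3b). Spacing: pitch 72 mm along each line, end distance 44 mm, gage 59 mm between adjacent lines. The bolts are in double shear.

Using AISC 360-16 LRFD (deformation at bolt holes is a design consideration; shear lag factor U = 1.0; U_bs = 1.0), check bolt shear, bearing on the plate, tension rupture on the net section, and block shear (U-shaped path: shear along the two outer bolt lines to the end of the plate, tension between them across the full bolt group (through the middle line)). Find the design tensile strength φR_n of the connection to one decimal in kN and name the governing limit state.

Bolt shear: A_b = π(20)²/4 = 314.16 mm². φR_n = 0.75 × 469 × 314.16 × 6 × 2 = 1326.1 kN.
Bearing (12 mm plate, F_u = 400 MPa): end bolts L_c = 44 − 22/2 = 33, R_n = min(1.2×33×12×400, 2.4×20×12×400) = 190.08 kN/bolt; interior L_c = 72 − 22 = 50, R_n = 230.4 kN/bolt. φR_n = 0.75 × (3×190.08 + 3×230.4) = 946.1 kN.
Tension rupture (net): A_n = (210 − 3×24)×12 = 1656 mm² (U = 1.0, A_e = A_n). φR_n = 0.75 × 400 × 1656 = 496.8 kN.
Block shear: shear path 2×[44+1×72] = 2×116 mm, A_gv = 2784, A_nv = 2×(116 − 1.5×24)×12 = 1920 mm²; tension across gage: (118 − 2×24)×12 = 840 mm². R_n = min(0.6×400×1920, 0.6×250×2784) + 1.0×400×840 = min(460.8, 417.6) + 336 = 753.6 kN. φR_n = 0.75 × 753.6 = 565.2 kN.
Governing: min(1326.1, 946.1, 496.8, 565.2) = 496.8 kN → net-section rupture.

496.8 kN (net-section rupture governs)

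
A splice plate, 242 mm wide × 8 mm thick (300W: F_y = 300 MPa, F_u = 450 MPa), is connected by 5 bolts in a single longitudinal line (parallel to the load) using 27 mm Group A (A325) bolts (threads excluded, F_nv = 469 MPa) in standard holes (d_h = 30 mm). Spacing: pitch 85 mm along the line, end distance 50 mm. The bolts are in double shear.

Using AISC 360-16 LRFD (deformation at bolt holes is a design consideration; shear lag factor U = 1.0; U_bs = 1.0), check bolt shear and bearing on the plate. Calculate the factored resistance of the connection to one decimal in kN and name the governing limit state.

Bolt shear: A_b = π(27)²/4 = 572.56 mm². φR_n = 0.75 × 469 × 572.56 × 5 × 2 = 2014.0 kN.
Bearing (8 mm plate, F_u = 450 MPa): end bolts L_c = 50 − 30/2 = 35, R_n = min(1.2×35×8×450, 2.4×27×8×450) = 151.2 kN/bolt; interior L_c = 85 − 30 = 55, R_n = 233.28 kN/bolt. φR_n = 0.75 × (1×151.2 + 4×233.28) = 813.2 kN.
Governing: min(2014.0, 813.2) = 813.2 kN → bearing.

813.2 kN (bearing governs)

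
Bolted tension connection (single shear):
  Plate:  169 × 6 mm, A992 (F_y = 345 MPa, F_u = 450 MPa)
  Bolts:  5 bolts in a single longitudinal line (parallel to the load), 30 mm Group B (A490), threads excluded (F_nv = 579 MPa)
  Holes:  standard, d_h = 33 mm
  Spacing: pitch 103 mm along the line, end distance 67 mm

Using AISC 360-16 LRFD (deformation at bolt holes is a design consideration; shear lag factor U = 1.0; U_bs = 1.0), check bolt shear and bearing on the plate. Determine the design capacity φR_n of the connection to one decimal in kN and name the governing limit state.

Bolt shear: A_b = π(30)²/4 = 706.86 mm². φR_n = 0.75 × 579 × 706.86 × 5 × 1 = 1534.8 kN.
Bearing (6 mm plate, F_u = 450 MPa): end bolts L_c = 67 − 33/2 = 50.5, R_n = min(1.2×50.5×6×450, 2.4×30×6×450) = 163.62 kN/bolt; interior L_c = 103 − 33 = 70, R_n = 194.4 kN/bolt. φR_n = 0.75 × (1×163.62 + 4×194.4) = 705.9 kN.
Governing: min(1534.8, 705.9) = 705.9 kN → bearing.

705.9 kN (bearing governs)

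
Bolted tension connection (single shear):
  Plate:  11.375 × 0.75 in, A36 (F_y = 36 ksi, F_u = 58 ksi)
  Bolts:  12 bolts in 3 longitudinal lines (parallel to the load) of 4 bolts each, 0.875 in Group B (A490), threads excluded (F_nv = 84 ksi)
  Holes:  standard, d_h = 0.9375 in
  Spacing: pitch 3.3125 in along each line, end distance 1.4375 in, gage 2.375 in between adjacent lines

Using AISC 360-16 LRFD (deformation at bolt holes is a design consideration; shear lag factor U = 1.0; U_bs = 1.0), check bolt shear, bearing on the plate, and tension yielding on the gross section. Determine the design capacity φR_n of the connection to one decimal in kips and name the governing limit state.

276.4 kips (gross-section yield governs)

Bolt shear: A_b = π(0.875)²/4 = 0.60132 in². φR_n = 0.75 × 84 × 0.60132 × 12 × 1 = 454.6 kips.
Bearing (0.75 in plate, F_u = 58 ksi): end bolts L_c = 1.4375 − 0.9375/2 = 0.96875, R_n = min(1.2×0.96875×0.75×58, 2.4×0.875×0.75×58) = 50.569 kips/bolt; interior L_c = 3.3125 − 0.9375 = 2.375, R_n = 91.35 kips/bolt. φR_n = 0.75 × (3×50.569 + 9×91.35) = 730.4 kips.
Tension yield (gross): A_g = 11.375×0.75 = 8.5313 in². φR_n = 0.90 × 36 × 8.5313 = 276.4 kips.
Governing: min(454.6, 730.4, 276.4) = 276.4 kips → gross-section yield.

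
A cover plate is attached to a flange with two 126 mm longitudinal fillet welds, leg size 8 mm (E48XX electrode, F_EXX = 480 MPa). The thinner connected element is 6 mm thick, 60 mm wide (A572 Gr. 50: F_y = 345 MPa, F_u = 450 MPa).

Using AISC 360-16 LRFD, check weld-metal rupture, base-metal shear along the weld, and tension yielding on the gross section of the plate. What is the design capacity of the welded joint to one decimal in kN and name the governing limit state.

Weld metal: throat = 0.707×8 = 5.656 mm, L = 2×126 = 252 mm. φR_n = 0.75 × 0.6 × 480 × 5.656 × 252 = 307.9 kN.
Base metal shear (6 mm plate): yield φR_n = 1.0×0.6×345×6×252 = 313.0 kN; rupture φR_n = 0.75×0.6×450×6×252 = 306.2 kN; take 306.2 kN (rupture).
Tension yield (gross): A_g = 60×6 = 360 mm². φR_n = 0.90 × 345 × 360 = 111.8 kN.
Governing: min(307.9, 306.2, 111.8) = 111.8 kN → gross-section yield.

111.8 kN (gross-section yield governs)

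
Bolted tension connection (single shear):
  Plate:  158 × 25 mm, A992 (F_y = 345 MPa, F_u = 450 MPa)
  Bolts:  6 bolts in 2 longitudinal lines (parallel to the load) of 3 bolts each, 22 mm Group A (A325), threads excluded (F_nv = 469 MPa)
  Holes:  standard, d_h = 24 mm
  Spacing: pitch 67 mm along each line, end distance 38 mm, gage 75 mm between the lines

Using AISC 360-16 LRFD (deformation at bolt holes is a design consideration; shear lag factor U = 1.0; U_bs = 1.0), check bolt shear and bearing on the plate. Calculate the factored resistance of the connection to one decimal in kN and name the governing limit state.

802.3 kN (bolt shear governs)

Bolt shear: A_b = π(22)²/4 = 380.13 mm². φR_n = 0.75 × 469 × 380.13 × 6 × 1 = 802.3 kN.
Bearing (25 mm plate, F_u = 450 MPa): end bolts L_c = 38 − 24/2 = 26, R_n = min(1.2×26×25×450, 2.4×22×25×450) = 351 kN/bolt; interior L_c = 67 − 24 = 43, R_n = 580.5 kN/bolt. φR_n = 0.75 × (2×351 + 4×580.5) = 2268.0 kN.
Governing: min(802.3, 2268.0) = 802.3 kN → bolt shear.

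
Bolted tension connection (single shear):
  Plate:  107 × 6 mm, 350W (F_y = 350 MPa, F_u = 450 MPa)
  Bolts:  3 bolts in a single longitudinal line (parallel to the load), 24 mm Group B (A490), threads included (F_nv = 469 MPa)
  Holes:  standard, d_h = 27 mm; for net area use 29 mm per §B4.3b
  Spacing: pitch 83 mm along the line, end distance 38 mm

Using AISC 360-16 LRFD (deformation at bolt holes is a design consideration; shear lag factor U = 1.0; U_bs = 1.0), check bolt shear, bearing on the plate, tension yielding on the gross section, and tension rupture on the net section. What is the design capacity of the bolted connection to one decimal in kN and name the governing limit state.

Bolt shear: A_b = π(24)²/4 = 452.39 mm². φR_n = 0.75 × 469 × 452.39 × 3 × 1 = 477.4 kN.
Bearing (6 mm plate, F_u = 450 MPa): end bolts L_c = 38 − 27/2 = 24.5, R_n = min(1.2×24.5×6×450, 2.4×24×6×450) = 79.38 kN/bolt; interior L_c = 83 − 27 = 56, R_n = 155.52 kN/bolt. φR_n = 0.75 × (1×79.38 + 2×155.52) = 292.8 kN.
Tension yield (gross): A_g = 107×6 = 642 mm². φR_n = 0.90 × 350 × 642 = 202.2 kN.
Tension rupture (net): A_n = (107 − 1×29)×6 = 468 mm² (U = 1.0, A_e = A_n). φR_n = 0.75 × 450 × 468 = 158.0 kN.
Governing: min(477.4, 292.8, 202.2, 158.0) = 158.0 kN → net-section rupture.

158.0 kN (net-section rupture governs)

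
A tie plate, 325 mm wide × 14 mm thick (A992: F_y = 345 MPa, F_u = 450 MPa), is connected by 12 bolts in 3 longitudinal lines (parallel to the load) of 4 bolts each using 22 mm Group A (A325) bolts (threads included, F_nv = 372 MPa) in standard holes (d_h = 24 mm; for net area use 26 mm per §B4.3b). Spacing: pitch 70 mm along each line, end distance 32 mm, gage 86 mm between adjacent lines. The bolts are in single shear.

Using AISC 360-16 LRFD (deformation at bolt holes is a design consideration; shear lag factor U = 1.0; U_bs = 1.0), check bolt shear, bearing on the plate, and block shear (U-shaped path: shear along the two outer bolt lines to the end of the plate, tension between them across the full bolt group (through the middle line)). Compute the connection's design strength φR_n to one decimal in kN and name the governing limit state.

1272.7 kN (bolt shear governs)

Bolt shear: A_b = π(22)²/4 = 380.13 mm². φR_n = 0.75 × 372 × 380.13 × 12 × 1 = 1272.7 kN.
Bearing (14 mm plate, F_u = 450 MPa): end bolts L_c = 32 − 24/2 = 20, R_n = min(1.2×20×14×450, 2.4×22×14×450) = 151.2 kN/bolt; interior L_c = 70 − 24 = 46, R_n = 332.64 kN/bolt. φR_n = 0.75 × (3×151.2 + 9×332.64) = 2585.5 kN.
Block shear: shear path 2×[32+3×70] = 2×242 mm, A_gv = 6776, A_nv = 2×(242 − 3.5×26)×14 = 4228 mm²; tension across gage: (172 − 2×26)×14 = 1680 mm². R_n = min(0.6×450×4228, 0.6×345×6776) + 1.0×450×1680 = min(1141.6, 1402.6) + 756 = 1897.6 kN. φR_n = 0.75 × 1897.6 = 1423.2 kN.
Governing: min(1272.7, 2585.5, 1423.2) = 1272.7 kN → bolt shear.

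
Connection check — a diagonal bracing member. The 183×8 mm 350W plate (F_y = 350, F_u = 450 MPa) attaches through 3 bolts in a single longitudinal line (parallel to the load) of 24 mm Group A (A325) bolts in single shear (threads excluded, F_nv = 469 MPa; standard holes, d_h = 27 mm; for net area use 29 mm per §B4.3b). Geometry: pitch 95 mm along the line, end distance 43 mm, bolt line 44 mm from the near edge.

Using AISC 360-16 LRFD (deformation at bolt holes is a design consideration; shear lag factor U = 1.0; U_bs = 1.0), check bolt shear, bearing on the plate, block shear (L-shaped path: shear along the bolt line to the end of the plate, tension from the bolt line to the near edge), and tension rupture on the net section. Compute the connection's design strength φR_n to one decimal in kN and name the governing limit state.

Bolt shear: A_b = π(24)²/4 = 452.39 mm². φR_n = 0.75 × 469 × 452.39 × 3 × 1 = 477.4 kN.
Bearing (8 mm plate, F_u = 450 MPa): end bolts L_c = 43 − 27/2 = 29.5, R_n = min(1.2×29.5×8×450, 2.4×24×8×450) = 127.44 kN/bolt; interior L_c = 95 − 27 = 68, R_n = 207.36 kN/bolt. φR_n = 0.75 × (1×127.44 + 2×207.36) = 406.6 kN.
Block shear: shear path 1×[43+2×95] = 1×233 mm, A_gv = 1864, A_nv = 1×(233 − 2.5×29)×8 = 1284 mm²; tension to near edge: (44 − 0.5×29)×8 = 236 mm². R_n = min(0.6×450×1284, 0.6×350×1864) + 1.0×450×236 = min(346.68, 391.44) + 106.2 = 452.88 kN. φR_n = 0.75 × 452.88 = 339.7 kN.
Tension rupture (net): A_n = (183 − 1×29)×8 = 1232 mm² (U = 1.0, A_e = A_n). φR_n = 0.75 × 450 × 1232 = 415.8 kN.
Governing: min(477.4, 406.6, 339.7, 415.8) = 339.7 kN → block shear.

339.7 kN (block shear governs)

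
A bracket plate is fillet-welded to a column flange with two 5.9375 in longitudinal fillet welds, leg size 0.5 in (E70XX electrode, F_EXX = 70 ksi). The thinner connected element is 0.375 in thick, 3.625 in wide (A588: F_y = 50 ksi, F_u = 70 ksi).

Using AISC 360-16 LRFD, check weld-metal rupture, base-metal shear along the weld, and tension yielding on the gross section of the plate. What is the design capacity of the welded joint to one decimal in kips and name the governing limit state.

61.2 kips (gross-section yield governs)

Weld metal: throat = 0.707×0.5 = 0.3535 in, L = 2×5.9375 = 11.875 in. φR_n = 0.75 × 0.6 × 70 × 0.3535 × 11.875 = 132.2 kips.
Base metal shear (0.375 in plate): yield φR_n = 1.0×0.6×50×0.375×11.875 = 133.6 kips; rupture φR_n = 0.75×0.6×70×0.375×11.875 = 140.3 kips; take 133.6 kips (yield).
Tension yield (gross): A_g = 3.625×0.375 = 1.3594 in². φR_n = 0.90 × 50 × 1.3594 = 61.2 kips.
Governing: min(132.2, 133.6, 61.2) = 61.2 kips → gross-section yield.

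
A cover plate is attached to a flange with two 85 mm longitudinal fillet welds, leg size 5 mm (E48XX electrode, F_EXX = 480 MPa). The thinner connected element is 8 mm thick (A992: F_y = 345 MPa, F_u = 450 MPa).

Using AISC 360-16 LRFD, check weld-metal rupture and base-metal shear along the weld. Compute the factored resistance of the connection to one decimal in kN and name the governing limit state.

Weld metal: throat = 0.707×5 = 3.535 mm, L = 2×85 = 170 mm. φR_n = 0.75 × 0.6 × 480 × 3.535 × 170 = 129.8 kN.
Base metal shear (8 mm plate): yield φR_n = 1.0×0.6×345×8×170 = 281.5 kN; rupture φR_n = 0.75×0.6×450×8×170 = 275.4 kN; take 275.4 kN (rupture).
Governing: min(129.8, 275.4) = 129.8 kN → weld metal.

129.8 kN (weld metal governs)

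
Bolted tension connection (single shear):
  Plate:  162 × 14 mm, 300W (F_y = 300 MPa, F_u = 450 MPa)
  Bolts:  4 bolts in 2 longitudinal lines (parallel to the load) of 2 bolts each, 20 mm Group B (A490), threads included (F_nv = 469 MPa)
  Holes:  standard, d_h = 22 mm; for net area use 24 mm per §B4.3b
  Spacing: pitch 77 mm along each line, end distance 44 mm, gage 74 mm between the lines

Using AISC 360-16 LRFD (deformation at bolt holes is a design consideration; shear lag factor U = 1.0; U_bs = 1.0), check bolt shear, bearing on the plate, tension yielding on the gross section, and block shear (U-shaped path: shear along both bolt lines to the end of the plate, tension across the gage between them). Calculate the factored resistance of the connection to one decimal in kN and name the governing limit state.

442.0 kN (bolt shear governs)

Bolt shear: A_b = π(20)²/4 = 314.16 mm². φR_n = 0.75 × 469 × 314.16 × 4 × 1 = 442.0 kN.
Bearing (14 mm plate, F_u = 450 MPa): end bolts L_c = 44 − 22/2 = 33, R_n = min(1.2×33×14×450, 2.4×20×14×450) = 249.48 kN/bolt; interior L_c = 77 − 22 = 55, R_n = 302.4 kN/bolt. φR_n = 0.75 × (2×249.48 + 2×302.4) = 827.8 kN.
Tension yield (gross): A_g = 162×14 = 2268 mm². φR_n = 0.90 × 300 × 2268 = 612.4 kN.
Block shear: shear path 2×[44+1×77] = 2×121 mm, A_gv = 3388, A_nv = 2×(121 − 1.5×24)×14 = 2380 mm²; tension across gage: (74 − 1×24)×14 = 700 mm². R_n = min(0.6×450×2380, 0.6×300×3388) + 1.0×450×700 = min(642.6, 609.84) + 315 = 924.84 kN. φR_n = 0.75 × 924.84 = 693.6 kN.
Governing: min(442.0, 827.8, 612.4, 693.6) = 442.0 kN → bolt shear.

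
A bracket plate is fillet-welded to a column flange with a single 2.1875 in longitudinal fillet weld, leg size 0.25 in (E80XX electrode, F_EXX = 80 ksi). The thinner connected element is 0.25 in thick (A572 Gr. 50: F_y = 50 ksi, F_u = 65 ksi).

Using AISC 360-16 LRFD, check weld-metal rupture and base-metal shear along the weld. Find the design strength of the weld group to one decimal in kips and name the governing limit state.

13.9 kips (weld metal governs)

Weld metal: throat = 0.707×0.25 = 0.17675 in, L = 2.1875 in. φR_n = 0.75 × 0.6 × 80 × 0.17675 × 2.1875 = 13.9 kips.
Base metal shear (0.25 in plate): yield φR_n = 1.0×0.6×50×0.25×2.1875 = 16.4 kips; rupture φR_n = 0.75×0.6×65×0.25×2.1875 = 16.0 kips; take 16.0 kips (rupture).
Governing: min(13.9, 16.0) = 13.9 kips → weld metal.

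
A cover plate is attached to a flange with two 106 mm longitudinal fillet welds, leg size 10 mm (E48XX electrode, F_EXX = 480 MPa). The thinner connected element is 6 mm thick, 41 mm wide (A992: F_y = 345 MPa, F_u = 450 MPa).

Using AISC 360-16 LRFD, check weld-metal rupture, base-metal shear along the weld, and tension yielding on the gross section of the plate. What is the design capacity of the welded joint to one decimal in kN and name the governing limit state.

76.4 kN (gross-section yield governs)

Weld metal: throat = 0.707×10 = 7.07 mm, L = 2×106 = 212 mm. φR_n = 0.75 × 0.6 × 480 × 7.07 × 212 = 323.7 kN.
Base metal shear (6 mm plate): yield φR_n = 1.0×0.6×345×6×212 = 263.3 kN; rupture φR_n = 0.75×0.6×450×6×212 = 257.6 kN; take 257.6 kN (rupture).
Tension yield (gross): A_g = 41×6 = 246 mm². φR_n = 0.90 × 345 × 246 = 76.4 kN.
Governing: min(323.7, 257.6, 76.4) = 76.4 kN → gross-section yield.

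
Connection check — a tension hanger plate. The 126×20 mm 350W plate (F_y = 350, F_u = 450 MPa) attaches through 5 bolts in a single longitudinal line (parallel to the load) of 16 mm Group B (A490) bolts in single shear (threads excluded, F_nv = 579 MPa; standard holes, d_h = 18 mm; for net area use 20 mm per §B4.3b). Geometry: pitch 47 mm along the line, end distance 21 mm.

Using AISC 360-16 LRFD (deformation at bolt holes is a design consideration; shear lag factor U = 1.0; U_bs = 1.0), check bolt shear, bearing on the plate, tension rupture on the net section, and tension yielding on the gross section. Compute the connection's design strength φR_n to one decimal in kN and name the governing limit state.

436.6 kN (bolt shear governs)

Bolt shear: A_b = π(16)²/4 = 201.06 mm². φR_n = 0.75 × 579 × 201.06 × 5 × 1 = 436.6 kN.
Bearing (20 mm plate, F_u = 450 MPa): end bolts L_c = 21 − 18/2 = 12, R_n = min(1.2×12×20×450, 2.4×16×20×450) = 129.6 kN/bolt; interior L_c = 47 − 18 = 29, R_n = 313.2 kN/bolt. φR_n = 0.75 × (1×129.6 + 4×313.2) = 1036.8 kN.
Tension rupture (net): A_n = (126 − 1×20)×20 = 2120 mm² (U = 1.0, A_e = A_n). φR_n = 0.75 × 450 × 2120 = 715.5 kN.
Tension yield (gross): A_g = 126×20 = 2520 mm². φR_n = 0.90 × 350 × 2520 = 793.8 kN.
Governing: min(436.6, 1036.8, 715.5, 793.8) = 436.6 kN → bolt shear.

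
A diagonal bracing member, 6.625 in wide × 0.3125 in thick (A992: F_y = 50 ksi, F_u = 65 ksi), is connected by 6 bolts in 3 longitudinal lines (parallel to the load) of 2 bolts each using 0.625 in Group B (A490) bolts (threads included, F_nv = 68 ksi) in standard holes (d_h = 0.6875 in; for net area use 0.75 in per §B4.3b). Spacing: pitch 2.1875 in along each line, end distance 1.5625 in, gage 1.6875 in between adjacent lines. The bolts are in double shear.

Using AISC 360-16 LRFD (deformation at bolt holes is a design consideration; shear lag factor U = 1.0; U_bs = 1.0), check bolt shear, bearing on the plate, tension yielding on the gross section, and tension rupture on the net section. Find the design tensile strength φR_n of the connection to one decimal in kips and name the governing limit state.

66.7 kips (net-section rupture governs)

Bolt shear: A_b = π(0.625)²/4 = 0.3068 in². φR_n = 0.75 × 68 × 0.3068 × 6 × 2 = 187.8 kips.
Bearing (0.3125 in plate, F_u = 65 ksi): end bolts L_c = 1.5625 − 0.6875/2 = 1.21875, R_n = min(1.2×1.21875×0.3125×65, 2.4×0.625×0.3125×65) = 29.707 kips/bolt; interior L_c = 2.1875 − 0.6875 = 1.5, R_n = 30.469 kips/bolt. φR_n = 0.75 × (3×29.707 + 3×30.469) = 135.4 kips.
Tension yield (gross): A_g = 6.625×0.3125 = 2.0703 in². φR_n = 0.90 × 50 × 2.0703 = 93.2 kips.
Tension rupture (net): A_n = (6.625 − 3×0.75)×0.3125 = 1.3672 in² (U = 1.0, A_e = A_n). φR_n = 0.75 × 65 × 1.3672 = 66.7 kips.
Governing: min(187.8, 135.4, 93.2, 66.7) = 66.7 kips → net-section rupture.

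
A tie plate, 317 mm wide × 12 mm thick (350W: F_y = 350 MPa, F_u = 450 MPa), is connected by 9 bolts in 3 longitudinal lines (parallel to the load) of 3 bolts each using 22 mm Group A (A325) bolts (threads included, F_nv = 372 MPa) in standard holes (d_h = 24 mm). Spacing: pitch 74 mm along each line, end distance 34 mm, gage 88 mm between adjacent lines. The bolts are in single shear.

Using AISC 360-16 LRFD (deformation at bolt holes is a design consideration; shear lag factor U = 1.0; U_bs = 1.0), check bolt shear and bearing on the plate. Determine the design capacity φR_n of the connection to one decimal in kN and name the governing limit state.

Bolt shear: A_b = π(22)²/4 = 380.13 mm². φR_n = 0.75 × 372 × 380.13 × 9 × 1 = 954.5 kN.
Bearing (12 mm plate, F_u = 450 MPa): end bolts L_c = 34 − 24/2 = 22, R_n = min(1.2×22×12×450, 2.4×22×12×450) = 142.56 kN/bolt; interior L_c = 74 − 24 = 50, R_n = 285.12 kN/bolt. φR_n = 0.75 × (3×142.56 + 6×285.12) = 1603.8 kN.
Governing: min(954.5, 1603.8) = 954.5 kN → bolt shear.

954.5 kN (bolt shear governs)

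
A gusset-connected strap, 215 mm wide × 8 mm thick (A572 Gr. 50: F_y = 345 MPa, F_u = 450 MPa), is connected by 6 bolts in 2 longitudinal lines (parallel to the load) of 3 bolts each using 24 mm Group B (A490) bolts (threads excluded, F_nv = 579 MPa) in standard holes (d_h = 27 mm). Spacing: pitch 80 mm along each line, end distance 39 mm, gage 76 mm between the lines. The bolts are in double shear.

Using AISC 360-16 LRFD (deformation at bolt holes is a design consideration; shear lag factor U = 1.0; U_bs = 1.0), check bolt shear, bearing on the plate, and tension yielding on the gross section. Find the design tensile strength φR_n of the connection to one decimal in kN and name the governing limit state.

Bolt shear: A_b = π(24)²/4 = 452.39 mm². φR_n = 0.75 × 579 × 452.39 × 6 × 2 = 2357.4 kN.
Bearing (8 mm plate, F_u = 450 MPa): end bolts L_c = 39 − 27/2 = 25.5, R_n = min(1.2×25.5×8×450, 2.4×24×8×450) = 110.16 kN/bolt; interior L_c = 80 − 27 = 53, R_n = 207.36 kN/bolt. φR_n = 0.75 × (2×110.16 + 4×207.36) = 787.3 kN.
Tension yield (gross): A_g = 215×8 = 1720 mm². φR_n = 0.90 × 345 × 1720 = 534.1 kN.
Governing: min(2357.4, 787.3, 534.1) = 534.1 kN → gross-section yield.

534.1 kN (gross-section yield governs)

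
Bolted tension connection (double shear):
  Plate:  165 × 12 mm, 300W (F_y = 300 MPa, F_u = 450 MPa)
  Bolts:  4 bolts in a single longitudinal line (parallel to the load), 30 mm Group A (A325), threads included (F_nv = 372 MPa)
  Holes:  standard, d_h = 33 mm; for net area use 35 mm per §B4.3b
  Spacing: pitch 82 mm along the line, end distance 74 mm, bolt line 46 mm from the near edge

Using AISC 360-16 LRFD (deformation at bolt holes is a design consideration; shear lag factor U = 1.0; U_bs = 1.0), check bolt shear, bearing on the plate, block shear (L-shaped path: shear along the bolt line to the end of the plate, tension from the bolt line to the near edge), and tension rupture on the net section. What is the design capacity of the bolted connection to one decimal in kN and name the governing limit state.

Bolt shear: A_b = π(30)²/4 = 706.86 mm². φR_n = 0.75 × 372 × 706.86 × 4 × 2 = 1577.7 kN.
Bearing (12 mm plate, F_u = 450 MPa): end bolts L_c = 74 − 33/2 = 57.5, R_n = min(1.2×57.5×12×450, 2.4×30×12×450) = 372.6 kN/bolt; interior L_c = 82 − 33 = 49, R_n = 317.52 kN/bolt. φR_n = 0.75 × (1×372.6 + 3×317.52) = 993.9 kN.
Block shear: shear path 1×[74+3×82] = 1×320 mm, A_gv = 3840, A_nv = 1×(320 − 3.5×35)×12 = 2370 mm²; tension to near edge: (46 − 0.5×35)×12 = 342 mm². R_n = min(0.6×450×2370, 0.6×300×3840) + 1.0×450×342 = min(639.9, 691.2) + 153.9 = 793.8 kN. φR_n = 0.75 × 793.8 = 595.4 kN.
Tension rupture (net): A_n = (165 − 1×35)×12 = 1560 mm² (U = 1.0, A_e = A_n). φR_n = 0.75 × 450 × 1560 = 526.5 kN.
Governing: min(1577.7, 993.9, 595.4, 526.5) = 526.5 kN → net-section rupture.

526.5 kN (net-section rupture governs)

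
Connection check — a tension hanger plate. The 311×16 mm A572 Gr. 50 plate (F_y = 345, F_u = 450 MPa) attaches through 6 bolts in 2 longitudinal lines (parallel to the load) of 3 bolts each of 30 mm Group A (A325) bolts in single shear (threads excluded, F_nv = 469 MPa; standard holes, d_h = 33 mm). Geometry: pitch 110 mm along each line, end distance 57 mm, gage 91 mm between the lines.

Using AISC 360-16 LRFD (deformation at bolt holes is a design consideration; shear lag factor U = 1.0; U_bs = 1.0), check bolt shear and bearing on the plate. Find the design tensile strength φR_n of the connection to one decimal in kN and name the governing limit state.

Bolt shear: A_b = π(30)²/4 = 706.86 mm². φR_n = 0.75 × 469 × 706.86 × 6 × 1 = 1491.8 kN.
Bearing (16 mm plate, F_u = 450 MPa): end bolts L_c = 57 − 33/2 = 40.5, R_n = min(1.2×40.5×16×450, 2.4×30×16×450) = 349.92 kN/bolt; interior L_c = 110 − 33 = 77, R_n = 518.4 kN/bolt. φR_n = 0.75 × (2×349.92 + 4×518.4) = 2080.1 kN.
Governing: min(1491.8, 2080.1) = 1491.8 kN → bolt shear.

1491.8 kN (bolt shear governs)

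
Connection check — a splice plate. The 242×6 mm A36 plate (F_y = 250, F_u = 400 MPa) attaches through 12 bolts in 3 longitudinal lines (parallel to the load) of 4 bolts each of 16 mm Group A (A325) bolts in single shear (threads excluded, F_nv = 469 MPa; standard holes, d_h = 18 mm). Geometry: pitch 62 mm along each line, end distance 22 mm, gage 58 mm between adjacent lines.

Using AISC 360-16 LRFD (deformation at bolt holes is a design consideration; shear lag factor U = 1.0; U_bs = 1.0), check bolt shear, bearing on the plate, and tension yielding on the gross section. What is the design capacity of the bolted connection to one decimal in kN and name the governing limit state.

Bolt shear: A_b = π(16)²/4 = 201.06 mm². φR_n = 0.75 × 469 × 201.06 × 12 × 1 = 848.7 kN.
Bearing (6 mm plate, F_u = 400 MPa): end bolts L_c = 22 − 18/2 = 13, R_n = min(1.2×13×6×400, 2.4×16×6×400) = 37.44 kN/bolt; interior L_c = 62 − 18 = 44, R_n = 92.16 kN/bolt. φR_n = 0.75 × (3×37.44 + 9×92.16) = 706.3 kN.
Tension yield (gross): A_g = 242×6 = 1452 mm². φR_n = 0.90 × 250 × 1452 = 326.7 kN.
Governing: min(848.7, 706.3, 326.7) = 326.7 kN → gross-section yield.

326.7 kN (gross-section yield governs)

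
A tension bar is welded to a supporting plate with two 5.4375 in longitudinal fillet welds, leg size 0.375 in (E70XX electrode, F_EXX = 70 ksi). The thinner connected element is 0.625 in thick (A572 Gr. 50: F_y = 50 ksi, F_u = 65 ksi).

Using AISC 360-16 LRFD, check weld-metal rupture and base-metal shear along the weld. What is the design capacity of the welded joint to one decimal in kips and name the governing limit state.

90.8 kips (weld metal governs)

Weld metal: throat = 0.707×0.375 = 0.26513 in, L = 2×5.4375 = 10.875 in. φR_n = 0.75 × 0.6 × 70 × 0.26513 × 10.875 = 90.8 kips.
Base metal shear (0.625 in plate): yield φR_n = 1.0×0.6×50×0.625×10.875 = 203.9 kips; rupture φR_n = 0.75×0.6×65×0.625×10.875 = 198.8 kips; take 198.8 kips (rupture).
Governing: min(90.8, 198.8) = 90.8 kips → weld metal.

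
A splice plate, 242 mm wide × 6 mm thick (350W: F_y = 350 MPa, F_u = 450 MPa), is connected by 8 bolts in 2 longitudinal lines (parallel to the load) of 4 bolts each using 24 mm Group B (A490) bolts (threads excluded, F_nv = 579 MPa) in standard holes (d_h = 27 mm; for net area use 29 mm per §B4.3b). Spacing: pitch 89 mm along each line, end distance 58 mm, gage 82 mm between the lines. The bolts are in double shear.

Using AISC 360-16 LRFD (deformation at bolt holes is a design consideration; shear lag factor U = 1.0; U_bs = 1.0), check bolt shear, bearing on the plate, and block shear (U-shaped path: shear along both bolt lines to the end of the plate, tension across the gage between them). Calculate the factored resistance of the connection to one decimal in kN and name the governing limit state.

650.4 kN (block shear governs)

Bolt shear: A_b = π(24)²/4 = 452.39 mm². φR_n = 0.75 × 579 × 452.39 × 8 × 2 = 3143.2 kN.
Bearing (6 mm plate, F_u = 450 MPa): end bolts L_c = 58 − 27/2 = 44.5, R_n = min(1.2×44.5×6×450, 2.4×24×6×450) = 144.18 kN/bolt; interior L_c = 89 − 27 = 62, R_n = 155.52 kN/bolt. φR_n = 0.75 × (2×144.18 + 6×155.52) = 916.1 kN.
Block shear: shear path 2×[58+3×89] = 2×325 mm, A_gv = 3900, A_nv = 2×(325 − 3.5×29)×6 = 2682 mm²; tension across gage: (82 − 1×29)×6 = 318 mm². R_n = min(0.6×450×2682, 0.6×350×3900) + 1.0×450×318 = min(724.14, 819) + 143.1 = 867.24 kN. φR_n = 0.75 × 867.24 = 650.4 kN.
Governing: min(3143.2, 916.1, 650.4) = 650.4 kN → block shear.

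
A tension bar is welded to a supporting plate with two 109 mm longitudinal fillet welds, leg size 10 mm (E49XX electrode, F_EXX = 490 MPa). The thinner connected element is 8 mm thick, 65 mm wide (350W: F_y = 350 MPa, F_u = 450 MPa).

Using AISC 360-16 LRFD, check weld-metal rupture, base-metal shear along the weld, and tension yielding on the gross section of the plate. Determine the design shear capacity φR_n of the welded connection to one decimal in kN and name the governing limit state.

Weld metal: throat = 0.707×10 = 7.07 mm, L = 2×109 = 218 mm. φR_n = 0.75 × 0.6 × 490 × 7.07 × 218 = 339.8 kN.
Base metal shear (8 mm plate): yield φR_n = 1.0×0.6×350×8×218 = 366.2 kN; rupture φR_n = 0.75×0.6×450×8×218 = 353.2 kN; take 353.2 kN (rupture).
Tension yield (gross): A_g = 65×8 = 520 mm². φR_n = 0.90 × 350 × 520 = 163.8 kN.
Governing: min(339.8, 353.2, 163.8) = 163.8 kN → gross-section yield.

163.8 kN (gross-section yield governs)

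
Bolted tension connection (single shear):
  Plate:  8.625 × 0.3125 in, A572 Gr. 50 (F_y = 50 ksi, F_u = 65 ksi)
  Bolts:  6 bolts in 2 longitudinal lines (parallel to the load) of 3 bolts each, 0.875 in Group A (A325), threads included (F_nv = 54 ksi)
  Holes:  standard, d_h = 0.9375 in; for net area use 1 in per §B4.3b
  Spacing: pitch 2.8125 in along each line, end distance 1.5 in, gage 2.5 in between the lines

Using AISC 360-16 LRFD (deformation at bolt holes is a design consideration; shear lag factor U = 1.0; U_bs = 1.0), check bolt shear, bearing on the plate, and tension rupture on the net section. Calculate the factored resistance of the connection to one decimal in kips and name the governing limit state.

Bolt shear: A_b = π(0.875)²/4 = 0.60132 in². φR_n = 0.75 × 54 × 0.60132 × 6 × 1 = 146.1 kips.
Bearing (0.3125 in plate, F_u = 65 ksi): end bolts L_c = 1.5 − 0.9375/2 = 1.03125, R_n = min(1.2×1.03125×0.3125×65, 2.4×0.875×0.3125×65) = 25.137 kips/bolt; interior L_c = 2.8125 − 0.9375 = 1.875, R_n = 42.656 kips/bolt. φR_n = 0.75 × (2×25.137 + 4×42.656) = 165.7 kips.
Tension rupture (net): A_n = (8.625 − 2×1)×0.3125 = 2.0703 in² (U = 1.0, A_e = A_n). φR_n = 0.75 × 65 × 2.0703 = 100.9 kips.
Governing: min(146.1, 165.7, 100.9) = 100.9 kips → net-section rupture.

100.9 kips (net-section rupture governs)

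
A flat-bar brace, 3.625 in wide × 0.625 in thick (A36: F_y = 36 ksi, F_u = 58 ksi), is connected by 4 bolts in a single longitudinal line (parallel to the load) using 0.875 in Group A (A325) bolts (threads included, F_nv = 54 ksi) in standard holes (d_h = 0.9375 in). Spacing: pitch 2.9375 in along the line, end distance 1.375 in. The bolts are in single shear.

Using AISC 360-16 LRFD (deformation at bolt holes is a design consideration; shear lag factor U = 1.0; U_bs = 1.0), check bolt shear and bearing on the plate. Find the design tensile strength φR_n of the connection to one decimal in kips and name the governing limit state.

97.4 kips (bolt shear governs)

Bolt shear: A_b = π(0.875)²/4 = 0.60132 in². φR_n = 0.75 × 54 × 0.60132 × 4 × 1 = 97.4 kips.
Bearing (0.625 in plate, F_u = 58 ksi): end bolts L_c = 1.375 − 0.9375/2 = 0.90625, R_n = min(1.2×0.90625×0.625×58, 2.4×0.875×0.625×58) = 39.422 kips/bolt; interior L_c = 2.9375 − 0.9375 = 2, R_n = 76.125 kips/bolt. φR_n = 0.75 × (1×39.422 + 3×76.125) = 200.8 kips.
Governing: min(97.4, 200.8) = 97.4 kips → bolt shear.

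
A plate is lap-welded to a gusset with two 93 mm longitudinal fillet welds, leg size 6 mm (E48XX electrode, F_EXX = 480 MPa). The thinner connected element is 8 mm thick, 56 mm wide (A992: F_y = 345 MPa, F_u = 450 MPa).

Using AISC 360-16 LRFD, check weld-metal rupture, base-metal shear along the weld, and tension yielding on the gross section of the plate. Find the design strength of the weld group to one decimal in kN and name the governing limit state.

139.1 kN (gross-section yield governs)

Weld metal: throat = 0.707×6 = 4.242 mm, L = 2×93 = 186 mm. φR_n = 0.75 × 0.6 × 480 × 4.242 × 186 = 170.4 kN.
Base metal shear (8 mm plate): yield φR_n = 1.0×0.6×345×8×186 = 308.0 kN; rupture φR_n = 0.75×0.6×450×8×186 = 301.3 kN; take 301.3 kN (rupture).
Tension yield (gross): A_g = 56×8 = 448 mm². φR_n = 0.90 × 345 × 448 = 139.1 kN.
Governing: min(170.4, 301.3, 139.1) = 139.1 kN → gross-section yield.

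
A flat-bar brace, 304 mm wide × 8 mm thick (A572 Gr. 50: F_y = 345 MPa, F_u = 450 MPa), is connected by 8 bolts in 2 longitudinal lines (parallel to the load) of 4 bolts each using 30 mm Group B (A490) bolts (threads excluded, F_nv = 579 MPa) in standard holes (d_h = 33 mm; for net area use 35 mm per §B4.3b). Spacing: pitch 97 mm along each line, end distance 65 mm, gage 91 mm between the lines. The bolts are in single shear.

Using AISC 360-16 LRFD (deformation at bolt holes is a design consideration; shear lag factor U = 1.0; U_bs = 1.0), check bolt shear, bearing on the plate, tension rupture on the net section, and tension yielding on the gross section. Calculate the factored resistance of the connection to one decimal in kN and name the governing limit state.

Bolt shear: A_b = π(30)²/4 = 706.86 mm². φR_n = 0.75 × 579 × 706.86 × 8 × 1 = 2455.6 kN.
Bearing (8 mm plate, F_u = 450 MPa): end bolts L_c = 65 − 33/2 = 48.5, R_n = min(1.2×48.5×8×450, 2.4×30×8×450) = 209.52 kN/bolt; interior L_c = 97 − 33 = 64, R_n = 259.2 kN/bolt. φR_n = 0.75 × (2×209.52 + 6×259.2) = 1480.7 kN.
Tension rupture (net): A_n = (304 − 2×35)×8 = 1872 mm² (U = 1.0, A_e = A_n). φR_n = 0.75 × 450 × 1872 = 631.8 kN.
Tension yield (gross): A_g = 304×8 = 2432 mm². φR_n = 0.90 × 345 × 2432 = 755.1 kN.
Governing: min(2455.6, 1480.7, 631.8, 755.1) = 631.8 kN → net-section rupture.

631.8 kN (net-section rupture governs)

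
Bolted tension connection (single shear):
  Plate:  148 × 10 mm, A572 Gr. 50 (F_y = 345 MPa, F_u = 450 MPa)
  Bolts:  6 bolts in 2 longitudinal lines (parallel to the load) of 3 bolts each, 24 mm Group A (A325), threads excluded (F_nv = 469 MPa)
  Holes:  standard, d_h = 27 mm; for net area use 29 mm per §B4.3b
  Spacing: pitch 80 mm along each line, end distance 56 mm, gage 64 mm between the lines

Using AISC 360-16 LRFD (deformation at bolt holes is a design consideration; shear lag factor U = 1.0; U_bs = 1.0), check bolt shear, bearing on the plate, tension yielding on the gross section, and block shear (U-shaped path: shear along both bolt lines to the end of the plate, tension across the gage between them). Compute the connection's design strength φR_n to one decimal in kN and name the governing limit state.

Bolt shear: A_b = π(24)²/4 = 452.39 mm². φR_n = 0.75 × 469 × 452.39 × 6 × 1 = 954.8 kN.
Bearing (10 mm plate, F_u = 450 MPa): end bolts L_c = 56 − 27/2 = 42.5, R_n = min(1.2×42.5×10×450, 2.4×24×10×450) = 229.5 kN/bolt; interior L_c = 80 − 27 = 53, R_n = 259.2 kN/bolt. φR_n = 0.75 × (2×229.5 + 4×259.2) = 1121.9 kN.
Tension yield (gross): A_g = 148×10 = 1480 mm². φR_n = 0.90 × 345 × 1480 = 459.5 kN.
Block shear: shear path 2×[56+2×80] = 2×216 mm, A_gv = 4320, A_nv = 2×(216 − 2.5×29)×10 = 2870 mm²; tension across gage: (64 − 1×29)×10 = 350 mm². R_n = min(0.6×450×2870, 0.6×345×4320) + 1.0×450×350 = min(774.9, 894.24) + 157.5 = 932.4 kN. φR_n = 0.75 × 932.4 = 699.3 kN.
Governing: min(954.8, 1121.9, 459.5, 699.3) = 459.5 kN → gross-section yield.

459.5 kN (gross-section yield governs)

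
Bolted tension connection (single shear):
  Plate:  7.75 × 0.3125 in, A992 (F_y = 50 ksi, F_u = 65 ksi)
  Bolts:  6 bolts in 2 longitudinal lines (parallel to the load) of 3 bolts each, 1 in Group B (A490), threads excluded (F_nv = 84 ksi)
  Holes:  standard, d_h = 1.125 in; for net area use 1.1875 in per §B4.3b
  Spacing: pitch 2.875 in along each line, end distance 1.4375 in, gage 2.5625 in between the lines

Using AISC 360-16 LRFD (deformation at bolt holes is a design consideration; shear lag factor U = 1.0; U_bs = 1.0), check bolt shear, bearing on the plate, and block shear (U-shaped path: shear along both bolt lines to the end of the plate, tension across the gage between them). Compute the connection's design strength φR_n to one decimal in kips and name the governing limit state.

Bolt shear: A_b = π(1)²/4 = 0.7854 in². φR_n = 0.75 × 84 × 0.7854 × 6 × 1 = 296.9 kips.
Bearing (0.3125 in plate, F_u = 65 ksi): end bolts L_c = 1.4375 − 1.125/2 = 0.875, R_n = min(1.2×0.875×0.3125×65, 2.4×1×0.3125×65) = 21.328 kips/bolt; interior L_c = 2.875 − 1.125 = 1.75, R_n = 42.656 kips/bolt. φR_n = 0.75 × (2×21.328 + 4×42.656) = 160.0 kips.
Block shear: shear path 2×[1.4375+2×2.875] = 2×7.1875 in, A_gv = 4.4922, A_nv = 2×(7.1875 − 2.5×1.1875)×0.3125 = 2.6367 in²; tension across gage: (2.5625 − 1×1.1875)×0.3125 = 0.42969 in². R_n = min(0.6×65×2.6367, 0.6×50×4.4922) + 1.0×65×0.42969 = min(102.83, 134.77) + 27.93 = 130.76 kips. φR_n = 0.75 × 130.76 = 98.1 kips.
Governing: min(296.9, 160.0, 98.1) = 98.1 kips → block shear.

98.1 kips (block shear governs)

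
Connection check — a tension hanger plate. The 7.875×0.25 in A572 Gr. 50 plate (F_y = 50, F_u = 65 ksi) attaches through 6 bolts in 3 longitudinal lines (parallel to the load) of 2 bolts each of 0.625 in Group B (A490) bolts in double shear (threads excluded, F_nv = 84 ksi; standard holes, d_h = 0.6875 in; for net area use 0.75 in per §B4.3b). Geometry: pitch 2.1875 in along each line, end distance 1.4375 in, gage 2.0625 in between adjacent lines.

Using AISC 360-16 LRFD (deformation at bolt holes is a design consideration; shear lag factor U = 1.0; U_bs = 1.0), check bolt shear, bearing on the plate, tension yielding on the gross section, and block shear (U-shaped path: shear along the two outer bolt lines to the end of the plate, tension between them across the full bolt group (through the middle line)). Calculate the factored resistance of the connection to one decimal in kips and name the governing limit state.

68.6 kips (block shear governs)

Bolt shear: A_b = π(0.625)²/4 = 0.3068 in². φR_n = 0.75 × 84 × 0.3068 × 6 × 2 = 231.9 kips.
Bearing (0.25 in plate, F_u = 65 ksi): end bolts L_c = 1.4375 − 0.6875/2 = 1.09375, R_n = min(1.2×1.09375×0.25×65, 2.4×0.625×0.25×65) = 21.328 kips/bolt; interior L_c = 2.1875 − 0.6875 = 1.5, R_n = 24.375 kips/bolt. φR_n = 0.75 × (3×21.328 + 3×24.375) = 102.8 kips.
Tension yield (gross): A_g = 7.875×0.25 = 1.9688 in². φR_n = 0.90 × 50 × 1.9688 = 88.6 kips.
Block shear: shear path 2×[1.4375+1×2.1875] = 2×3.625 in, A_gv = 1.8125, A_nv = 2×(3.625 − 1.5×0.75)×0.25 = 1.25 in²; tension across gage: (4.125 − 2×0.75)×0.25 = 0.65625 in². R_n = min(0.6×65×1.25, 0.6×50×1.8125) + 1.0×65×0.65625 = min(48.75, 54.375) + 42.656 = 91.406 kips. φR_n = 0.75 × 91.406 = 68.6 kips.
Governing: min(231.9, 102.8, 88.6, 68.6) = 68.6 kips → block shear.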